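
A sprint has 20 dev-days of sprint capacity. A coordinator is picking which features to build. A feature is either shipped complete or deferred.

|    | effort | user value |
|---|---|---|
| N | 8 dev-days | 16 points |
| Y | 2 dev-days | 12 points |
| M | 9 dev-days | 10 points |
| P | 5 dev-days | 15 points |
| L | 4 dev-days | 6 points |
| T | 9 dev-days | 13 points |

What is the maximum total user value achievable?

49

Take N, Y, P, and L: effort 8 + 2 + 5 + 4 = 19 ≤ 20, user value 16 + 12 + 15 + 6 = 49.
No other feasible combination does better.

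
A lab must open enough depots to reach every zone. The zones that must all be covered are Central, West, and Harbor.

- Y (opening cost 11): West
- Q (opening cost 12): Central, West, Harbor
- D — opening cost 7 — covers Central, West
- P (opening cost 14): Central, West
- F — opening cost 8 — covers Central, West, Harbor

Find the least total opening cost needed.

F alone covers Central, West, Harbor — every zone.
Total opening cost: 8.
No cover costs less than 8.

8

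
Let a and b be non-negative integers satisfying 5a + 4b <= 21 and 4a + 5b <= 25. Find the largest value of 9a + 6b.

36

(a,b)=(4,0): 5·4+4·0=20≤21, 4·4+5·0=16≤25, objective 36.
(a,b)=(3,1): 5·3+4·1=19≤21, 4·3+5·1=17≤25, objective 33.
(a,b)=(3,0): 5·3+4·0=15≤21, 4·3+5·0=12≤25, objective 27.
The best lattice point is (4,0), giving 36.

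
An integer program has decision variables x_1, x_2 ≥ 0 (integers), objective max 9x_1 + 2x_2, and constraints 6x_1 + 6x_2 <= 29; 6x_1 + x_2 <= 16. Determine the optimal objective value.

The continuous relaxation peaks at (2.23, 2.6) with value 25.30; rounding to a feasible lattice point costs some objective.
(x_1,x_2)=(2,2): 6·2+6·2=24≤29, 6·2+1·2=14≤16, objective 22.
(x_1,x_2)=(2,1): 6·2+6·1=18≤29, 6·2+1·1=13≤16, objective 20.
The best lattice point is (2,2), giving 22.

22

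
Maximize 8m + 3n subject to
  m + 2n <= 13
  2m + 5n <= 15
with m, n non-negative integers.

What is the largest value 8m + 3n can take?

(m,n)=(7,0) is feasible, giving 56.
(m,n)=(6,0) is feasible, giving 48.
Maximum is 56 at (m,n)=(7,0).

56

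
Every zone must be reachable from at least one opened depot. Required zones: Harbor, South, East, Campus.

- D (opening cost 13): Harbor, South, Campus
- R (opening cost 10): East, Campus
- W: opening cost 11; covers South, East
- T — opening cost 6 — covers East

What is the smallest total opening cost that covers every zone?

Choose D and T: together they cover Harbor, South, East, Campus — every zone.
Total opening cost: 13 + 6 = 19.
No cover costs less than 19.

19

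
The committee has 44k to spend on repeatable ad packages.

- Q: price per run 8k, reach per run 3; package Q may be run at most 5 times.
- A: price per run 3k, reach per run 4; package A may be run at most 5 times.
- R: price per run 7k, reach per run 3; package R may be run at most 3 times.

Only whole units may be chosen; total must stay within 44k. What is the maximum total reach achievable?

This is a bounded integer knapsack.
A has the best ratio (4/3); taking only A gives at most 5×4 = 20 (stopped by the supply cap of 5).
Mixing does better — 1×Q, 5×A, and 3×R: price 44 ≤ 44, reach 1·3 + 5·4 + 3·3 = 32.

32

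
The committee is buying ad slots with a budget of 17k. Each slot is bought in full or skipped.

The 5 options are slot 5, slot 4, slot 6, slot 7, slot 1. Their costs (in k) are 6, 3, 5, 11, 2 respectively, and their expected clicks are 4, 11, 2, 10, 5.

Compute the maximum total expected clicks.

slot 5 + slot 4 + slot 6 + slot 1: cost 6 + 3 + 5 + 2 = 16 ≤ 17, expected clicks 4 + 11 + 2 + 5 = 22.
slot 4 + slot 7 + slot 1: cost 3 + 11 + 2 = 16 ≤ 17, expected clicks 11 + 10 + 5 = 26.
Best is slot 4, slot 7, and slot 1 with total expected clicks 26.

26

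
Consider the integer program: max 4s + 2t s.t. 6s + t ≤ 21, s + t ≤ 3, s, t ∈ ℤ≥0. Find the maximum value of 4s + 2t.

12

(s,t)=(3,0): 6·3+1·0=18≤21, 1·3+1·0=3≤3, objective 12.
(s,t)=(2,1): 6·2+1·1=13≤21, 1·2+1·1=3≤3, objective 10.
(s,t)=(2,0): 6·2+1·0=12≤21, 1·2+1·0=2≤3, objective 8.
Maximum is 12 at (s,t)=(3,0).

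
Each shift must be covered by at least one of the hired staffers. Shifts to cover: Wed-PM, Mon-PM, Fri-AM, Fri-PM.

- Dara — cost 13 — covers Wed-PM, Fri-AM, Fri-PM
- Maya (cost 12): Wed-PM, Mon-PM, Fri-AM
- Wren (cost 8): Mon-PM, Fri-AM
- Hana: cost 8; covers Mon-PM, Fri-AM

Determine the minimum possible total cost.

21

The greedy cost-per-new-shift heuristic would pick Maya and Dara for 25, but a cheaper cover exists.
Choose Dara and Wren: together they cover Wed-PM, Mon-PM, Fri-AM, Fri-PM — every shift.
Total cost: 13 + 8 = 21.
No cover costs less than 21.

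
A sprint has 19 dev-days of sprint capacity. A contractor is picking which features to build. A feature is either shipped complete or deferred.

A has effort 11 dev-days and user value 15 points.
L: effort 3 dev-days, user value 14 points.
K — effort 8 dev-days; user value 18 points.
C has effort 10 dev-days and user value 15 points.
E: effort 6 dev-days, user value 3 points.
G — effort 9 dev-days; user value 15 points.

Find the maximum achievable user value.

Allowing fractional choices, the relaxed optimum would be about 45.3, but features are indivisible.
K + G: effort 8 + 9 = 17 ≤ 19, user value 18 + 15 = 33.
L + K + E: effort 3 + 8 + 6 = 17 ≤ 19, user value 14 + 18 + 3 = 35.
Best is L, K, and E with total user value 35.

35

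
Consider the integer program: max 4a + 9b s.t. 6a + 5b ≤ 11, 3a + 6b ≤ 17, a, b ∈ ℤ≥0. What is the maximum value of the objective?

(a,b)=(0,2): 6·0+5·2=10≤11, 3·0+6·2=12≤17, objective 18.
(a,b)=(1,1): 6·1+5·1=11≤11, 3·1+6·1=9≤17, objective 13.
No feasible integer point exceeds 18.

18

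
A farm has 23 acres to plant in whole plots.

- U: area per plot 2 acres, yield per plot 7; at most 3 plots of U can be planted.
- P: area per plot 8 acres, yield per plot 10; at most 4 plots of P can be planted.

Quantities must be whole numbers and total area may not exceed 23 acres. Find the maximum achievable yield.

41

Take 3×U and 2×P: area 22 ≤ 23, yield 3·7 + 2·10 = 41.
U has the best ratio (7/2) and is taken to its limit of 3; remaining capacity is filled optimally with the others.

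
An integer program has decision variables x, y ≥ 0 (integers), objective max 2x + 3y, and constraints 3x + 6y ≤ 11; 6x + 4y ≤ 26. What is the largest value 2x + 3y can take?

6

(x,y)=(3,0): 3·3+6·0=9≤11, 6·3+4·0=18≤26, objective 6.
(x,y)=(2,0): 3·2+6·0=6≤11, 6·2+4·0=12≤26, objective 4.
No feasible integer point exceeds 6.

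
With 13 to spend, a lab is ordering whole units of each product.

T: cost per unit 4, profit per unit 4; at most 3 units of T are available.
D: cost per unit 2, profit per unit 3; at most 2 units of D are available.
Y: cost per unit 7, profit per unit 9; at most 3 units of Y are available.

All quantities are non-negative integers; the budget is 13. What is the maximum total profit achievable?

16

This is a bounded integer knapsack.
D has the best ratio (3/2); taking only D gives at most 2×3 = 6 (stopped by the supply cap of 2).
Mixing does better — 1×T, 1×D, and 1×Y: cost 13 ≤ 13, profit 1·4 + 1·3 + 1·9 = 16.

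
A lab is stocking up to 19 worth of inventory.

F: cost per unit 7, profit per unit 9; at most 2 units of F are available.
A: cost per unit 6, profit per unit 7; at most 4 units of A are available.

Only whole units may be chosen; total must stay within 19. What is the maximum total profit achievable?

1×F and 2×A: cost 19 ≤ 19, profit 1·9 + 2·7 = 23.
3×A: cost 18 ≤ 19, profit 3·7 = 21.
Best is 23.

23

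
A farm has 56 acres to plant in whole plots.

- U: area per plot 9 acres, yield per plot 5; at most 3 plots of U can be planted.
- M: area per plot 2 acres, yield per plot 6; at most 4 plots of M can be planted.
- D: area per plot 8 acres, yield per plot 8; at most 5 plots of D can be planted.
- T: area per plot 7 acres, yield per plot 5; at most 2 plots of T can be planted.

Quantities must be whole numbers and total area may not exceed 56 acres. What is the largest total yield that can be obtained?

69

M has the best ratio (6/2); taking only M gives at most 4×6 = 24 (stopped by the supply cap of 4).
Mixing does better — 4×M, 5×D, and 1×T: area 55 ≤ 56, yield 4·6 + 5·8 + 1·5 = 69.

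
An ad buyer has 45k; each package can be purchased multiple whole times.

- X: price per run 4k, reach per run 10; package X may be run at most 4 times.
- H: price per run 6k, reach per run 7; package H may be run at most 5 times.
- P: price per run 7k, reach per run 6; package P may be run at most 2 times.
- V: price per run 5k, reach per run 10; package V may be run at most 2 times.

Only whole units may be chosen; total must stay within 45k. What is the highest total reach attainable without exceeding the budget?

This is a bounded integer knapsack.
Take 4×X, 3×H, and 2×V: price 44 ≤ 45, reach 4·10 + 3·7 + 2·10 = 81.
X has the best ratio (10/4) and is taken to its limit of 4; remaining capacity is filled optimally with the others.

81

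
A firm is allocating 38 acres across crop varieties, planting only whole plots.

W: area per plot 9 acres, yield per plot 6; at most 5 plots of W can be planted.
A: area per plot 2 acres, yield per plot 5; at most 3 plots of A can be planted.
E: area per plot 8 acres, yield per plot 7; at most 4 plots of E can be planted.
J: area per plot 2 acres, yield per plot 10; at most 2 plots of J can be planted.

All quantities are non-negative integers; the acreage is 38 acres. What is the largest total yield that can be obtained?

This is a bounded integer knapsack.
3×A, 3×E, and 2×J: area 34 ≤ 38, yield 3·5 + 3·7 + 2·10 = 56.
1×W, 3×A, 2×E, and 2×J: area 35 ≤ 38, yield 1·6 + 3·5 + 2·7 + 2·10 = 55.
Best is 56.

56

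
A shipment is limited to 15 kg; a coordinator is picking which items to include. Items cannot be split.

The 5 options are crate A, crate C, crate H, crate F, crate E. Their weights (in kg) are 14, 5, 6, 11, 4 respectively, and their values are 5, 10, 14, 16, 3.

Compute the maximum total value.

27

Allowing fractional choices, the relaxed optimum would be about 29.8, but items are indivisible.
crate C + crate H + crate E: weight 5 + 6 + 4 = 15 ≤ 15, value 10 + 14 + 3 = 27.
crate C + crate H: weight 5 + 6 = 11 ≤ 15, value 10 + 14 = 24.
Best is crate C, crate H, and crate E with total value 27.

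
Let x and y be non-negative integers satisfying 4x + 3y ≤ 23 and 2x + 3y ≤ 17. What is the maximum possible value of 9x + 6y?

The continuous relaxation peaks at (5.75, 0) with value 51.75; rounding to a feasible lattice point costs some objective.
(x,y)=(5,1): 4·5+3·1=23≤23, 2·5+3·1=13≤17, objective 51.
(x,y)=(4,2): 4·4+3·2=22≤23, 2·4+3·2=14≤17, objective 48.
(x,y)=(5,0): 4·5+3·0=20≤23, 2·5+3·0=10≤17, objective 45.
Maximum is 51 at (x,y)=(5,1).

51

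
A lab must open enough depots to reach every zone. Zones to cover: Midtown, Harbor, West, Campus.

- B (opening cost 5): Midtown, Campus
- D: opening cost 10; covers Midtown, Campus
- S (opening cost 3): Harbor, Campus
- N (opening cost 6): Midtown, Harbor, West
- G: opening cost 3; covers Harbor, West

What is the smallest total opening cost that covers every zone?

8

The greedy cost-per-new-zone heuristic would pick S and N for 9, but a cheaper cover exists.
Choose B and G: together they cover Midtown, Harbor, West, Campus — every zone.
Total opening cost: 5 + 3 = 8.
No cover costs less than 8.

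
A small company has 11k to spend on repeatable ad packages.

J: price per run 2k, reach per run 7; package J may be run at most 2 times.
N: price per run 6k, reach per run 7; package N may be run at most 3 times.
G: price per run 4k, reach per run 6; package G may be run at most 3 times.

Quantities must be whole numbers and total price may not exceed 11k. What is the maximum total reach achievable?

21

This is a bounded integer knapsack.
J has the best ratio (7/2); taking only J gives at most 2×7 = 14 (stopped by the supply cap of 2).
Mixing does better — 2×J and 1×N: price 10 ≤ 11, reach 2·7 + 1·7 = 21.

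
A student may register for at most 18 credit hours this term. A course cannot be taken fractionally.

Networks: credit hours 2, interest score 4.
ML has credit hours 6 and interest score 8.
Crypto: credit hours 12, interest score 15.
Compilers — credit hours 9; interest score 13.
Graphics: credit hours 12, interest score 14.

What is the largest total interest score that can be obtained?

Allowing fractional choices, the relaxed optimum would be about 26.2, but courses are indivisible.
ML + Crypto: credit hours 6 + 12 = 18 ≤ 18, interest score 8 + 15 = 23.
ML + Graphics: credit hours 6 + 12 = 18 ≤ 18, interest score 8 + 14 = 22.
Networks + ML + Compilers: credit hours 2 + 6 + 9 = 17 ≤ 18, interest score 4 + 8 + 13 = 25.
Best is Networks, ML, and Compilers with total interest score 25.

25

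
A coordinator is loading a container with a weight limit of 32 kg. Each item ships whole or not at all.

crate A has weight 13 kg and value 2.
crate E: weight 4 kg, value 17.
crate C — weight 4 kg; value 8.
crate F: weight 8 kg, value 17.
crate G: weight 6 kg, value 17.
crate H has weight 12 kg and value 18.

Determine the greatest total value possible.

Take crate E, crate F, crate G, and crate H: weight 4 + 8 + 6 + 12 = 30 ≤ 32, value 17 + 17 + 17 + 18 = 69.
No other feasible combination does better.

69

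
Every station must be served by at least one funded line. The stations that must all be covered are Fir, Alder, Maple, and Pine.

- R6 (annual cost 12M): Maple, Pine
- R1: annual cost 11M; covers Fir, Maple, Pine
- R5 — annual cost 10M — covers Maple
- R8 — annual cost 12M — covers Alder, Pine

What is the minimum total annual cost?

Choose R1 and R8: together they cover Fir, Alder, Maple, Pine — every station.
Total annual cost: 11 + 12 = 23.

23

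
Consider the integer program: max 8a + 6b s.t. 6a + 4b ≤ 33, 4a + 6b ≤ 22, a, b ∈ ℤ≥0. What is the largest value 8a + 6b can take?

40

Relaxing integrality, the LP optimum is 44.00 at (a,b) = (5.5, 0), which is not an integer point.
(a,b)=(5,0): 6·5+4·0=30≤33, 4·5+6·0=20≤22, objective 40.
(a,b)=(4,1): 6·4+4·1=28≤33, 4·4+6·1=22≤22, objective 38.
(a,b)=(4,0): 6·4+4·0=24≤33, 4·4+6·0=16≤22, objective 32.
Maximum is 40 at (a,b)=(5,0).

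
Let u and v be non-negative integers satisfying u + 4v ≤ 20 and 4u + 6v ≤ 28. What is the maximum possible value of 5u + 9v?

(u,v)=(1,4): 1·1+4·4=17≤20, 4·1+6·4=28≤28, objective 41.
(u,v)=(2,3): 1·2+4·3=14≤20, 4·2+6·3=26≤28, objective 37.
(u,v)=(0,4): 1·0+4·4=16≤20, 4·0+6·4=24≤28, objective 36.
No feasible integer point exceeds 41.

41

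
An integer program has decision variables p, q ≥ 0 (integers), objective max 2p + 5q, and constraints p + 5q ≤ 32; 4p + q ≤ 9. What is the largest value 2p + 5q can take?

(p,q)=(0,6): 1·0+5·6=30≤32, 4·0+1·6=6≤9, objective 30.
(p,q)=(1,5): 1·1+5·5=26≤32, 4·1+1·5=9≤9, objective 27.
(p,q)=(0,5): 1·0+5·5=25≤32, 4·0+1·5=5≤9, objective 25.
Maximum is 30 at (p,q)=(0,6).

30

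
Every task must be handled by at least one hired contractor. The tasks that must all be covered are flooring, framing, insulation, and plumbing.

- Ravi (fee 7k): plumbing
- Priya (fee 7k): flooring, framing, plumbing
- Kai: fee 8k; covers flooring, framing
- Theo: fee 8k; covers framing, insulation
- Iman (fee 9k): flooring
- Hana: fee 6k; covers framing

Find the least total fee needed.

This is an integer covering problem.
Choose Priya and Theo: together they cover flooring, framing, insulation, plumbing — every task.
Total fee: 7 + 8 = 15.

15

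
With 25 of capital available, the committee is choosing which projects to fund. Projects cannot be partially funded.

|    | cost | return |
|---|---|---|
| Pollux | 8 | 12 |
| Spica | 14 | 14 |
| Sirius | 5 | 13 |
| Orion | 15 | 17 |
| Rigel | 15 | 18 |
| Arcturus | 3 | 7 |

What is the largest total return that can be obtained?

Take Sirius, Rigel, and Arcturus: cost 5 + 15 + 3 = 23 ≤ 25, return 13 + 18 + 7 = 38.
No other feasible combination does better.

38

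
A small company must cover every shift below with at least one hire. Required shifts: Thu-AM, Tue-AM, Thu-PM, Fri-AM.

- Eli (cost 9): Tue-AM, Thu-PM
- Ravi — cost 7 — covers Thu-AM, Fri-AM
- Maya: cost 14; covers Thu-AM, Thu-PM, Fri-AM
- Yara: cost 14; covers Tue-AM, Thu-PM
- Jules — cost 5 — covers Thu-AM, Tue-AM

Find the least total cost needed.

16

This is a weighted set-cover instance.
The greedy cost-per-new-shift heuristic would pick Jules, Ravi, and Eli for 21, but a cheaper cover exists.
Choose Eli and Ravi: together they cover Thu-AM, Tue-AM, Thu-PM, Fri-AM — every shift.
Total cost: 9 + 7 = 16.
No cover costs less than 16.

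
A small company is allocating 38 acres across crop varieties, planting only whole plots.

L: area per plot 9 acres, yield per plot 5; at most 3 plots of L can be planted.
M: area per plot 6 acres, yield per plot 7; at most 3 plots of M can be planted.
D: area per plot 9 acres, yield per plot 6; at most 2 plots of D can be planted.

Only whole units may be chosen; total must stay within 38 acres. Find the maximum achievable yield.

3×M and 2×D: area 36 ≤ 38, yield 3·7 + 2·6 = 33.
1×L, 3×M, and 1×D: area 36 ≤ 38, yield 1·5 + 3·7 + 1·6 = 32.
Best is 33.

33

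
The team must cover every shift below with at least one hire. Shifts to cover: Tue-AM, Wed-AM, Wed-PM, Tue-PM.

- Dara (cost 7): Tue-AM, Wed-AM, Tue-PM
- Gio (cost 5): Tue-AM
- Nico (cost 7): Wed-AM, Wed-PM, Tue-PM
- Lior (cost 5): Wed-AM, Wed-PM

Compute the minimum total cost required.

This is an integer covering problem.
Choose Gio and Nico: together they cover Tue-AM, Wed-AM, Wed-PM, Tue-PM — every shift.
Total cost: 5 + 7 = 12.

12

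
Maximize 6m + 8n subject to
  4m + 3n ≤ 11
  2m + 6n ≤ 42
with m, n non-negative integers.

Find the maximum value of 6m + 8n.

The continuous relaxation peaks at (0, 3.67) with value 29.33; rounding to a feasible lattice point costs some objective.
(m,n)=(0,3): 4·0+3·3=9≤11, 2·0+6·3=18≤42, objective 24.
(m,n)=(1,2): 4·1+3·2=10≤11, 2·1+6·2=14≤42, objective 22.
(m,n)=(0,2): 4·0+3·2=6≤11, 2·0+6·2=12≤42, objective 16.
The best lattice point is (0,3), giving 24.

24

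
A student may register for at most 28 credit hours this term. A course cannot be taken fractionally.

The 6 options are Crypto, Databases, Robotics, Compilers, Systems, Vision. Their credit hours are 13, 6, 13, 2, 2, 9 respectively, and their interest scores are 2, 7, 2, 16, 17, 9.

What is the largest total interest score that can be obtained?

49

Take Databases, Compilers, Systems, and Vision: credit hours 6 + 2 + 2 + 9 = 19 ≤ 28, interest score 7 + 16 + 17 + 9 = 49.
No other feasible combination does better.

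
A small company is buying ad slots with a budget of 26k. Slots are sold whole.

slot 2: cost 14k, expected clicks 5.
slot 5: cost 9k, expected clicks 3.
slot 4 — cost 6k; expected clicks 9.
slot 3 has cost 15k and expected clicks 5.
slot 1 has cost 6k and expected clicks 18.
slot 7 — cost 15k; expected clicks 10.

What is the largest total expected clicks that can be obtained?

32

This is a 0-1 knapsack instance.
Take slot 2, slot 4, and slot 1: cost 14 + 6 + 6 = 26 ≤ 26, expected clicks 5 + 9 + 18 = 32.
No other feasible combination does better.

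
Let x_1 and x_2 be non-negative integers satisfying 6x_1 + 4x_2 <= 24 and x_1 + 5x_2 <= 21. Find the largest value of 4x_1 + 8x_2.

The continuous relaxation peaks at (1.38, 3.92) with value 36.92; rounding to a feasible lattice point costs some objective.
(x_1,x_2)=(1,4): 6·1+4·4=22≤24, 1·1+5·4=21≤21, objective 36.
(x_1,x_2)=(0,4): 6·0+4·4=16≤24, 1·0+5·4=20≤21, objective 32.
(x_1,x_2)=(2,3): 6·2+4·3=24≤24, 1·2+5·3=17≤21, objective 32.
No feasible integer point exceeds 36.

36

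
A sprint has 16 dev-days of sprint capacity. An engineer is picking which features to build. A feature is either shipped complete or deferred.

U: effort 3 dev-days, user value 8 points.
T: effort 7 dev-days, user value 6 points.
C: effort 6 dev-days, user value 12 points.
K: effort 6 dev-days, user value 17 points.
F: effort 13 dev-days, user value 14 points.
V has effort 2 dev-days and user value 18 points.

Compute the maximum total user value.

This is an integer program with binary decision variables.
C + K + V: effort 6 + 6 + 2 = 14 ≤ 16, user value 12 + 17 + 18 = 47.
T + K + V: effort 7 + 6 + 2 = 15 ≤ 16, user value 6 + 17 + 18 = 41.
U + K + V: effort 3 + 6 + 2 = 11 ≤ 16, user value 8 + 17 + 18 = 43.
Best is C, K, and V with total user value 47.

47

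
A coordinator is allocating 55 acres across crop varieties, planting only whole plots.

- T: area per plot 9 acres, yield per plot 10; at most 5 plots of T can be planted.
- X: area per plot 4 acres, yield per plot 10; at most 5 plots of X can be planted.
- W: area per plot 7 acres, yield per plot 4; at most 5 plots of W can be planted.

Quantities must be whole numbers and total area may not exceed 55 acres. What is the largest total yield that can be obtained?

84

3×T, 5×X, and 1×W: area 54 ≤ 55, yield 3·10 + 5·10 + 1·4 = 84.
3×T and 5×X: area 47 ≤ 55, yield 3·10 + 5·10 = 80.
Best is 84.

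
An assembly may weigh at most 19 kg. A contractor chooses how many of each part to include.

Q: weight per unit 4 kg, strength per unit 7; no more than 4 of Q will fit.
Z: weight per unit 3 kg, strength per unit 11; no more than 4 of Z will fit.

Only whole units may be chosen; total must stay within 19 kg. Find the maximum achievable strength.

1×Q and 4×Z: weight 16 ≤ 19, strength 1·7 + 4·11 = 51.
2×Q and 3×Z: weight 17 ≤ 19, strength 2·7 + 3·11 = 47.
Best is 51.

51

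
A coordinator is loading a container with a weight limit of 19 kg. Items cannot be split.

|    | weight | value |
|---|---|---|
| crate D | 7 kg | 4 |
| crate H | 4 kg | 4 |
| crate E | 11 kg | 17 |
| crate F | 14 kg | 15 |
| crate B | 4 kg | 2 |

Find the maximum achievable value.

23

Treat it as a binary knapsack problem.
crate H + crate E: weight 4 + 11 = 15 ≤ 19, value 4 + 17 = 21.
crate D + crate E: weight 7 + 11 = 18 ≤ 19, value 4 + 17 = 21.
crate H + crate E + crate B: weight 4 + 11 + 4 = 19 ≤ 19, value 4 + 17 + 2 = 23.
Best is crate H, crate E, and crate B with total value 23.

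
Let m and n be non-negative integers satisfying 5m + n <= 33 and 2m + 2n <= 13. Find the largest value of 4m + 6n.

The continuous relaxation peaks at (0, 6.5) with value 39.00; rounding to a feasible lattice point costs some objective.
(m,n)=(0,6): 5·0+1·6=6≤33, 2·0+2·6=12≤13, objective 36.
(m,n)=(1,5): 5·1+1·5=10≤33, 2·1+2·5=12≤13, objective 34.
(m,n)=(0,5): 5·0+1·5=5≤33, 2·0+2·5=10≤13, objective 30.
No feasible integer point exceeds 36.

36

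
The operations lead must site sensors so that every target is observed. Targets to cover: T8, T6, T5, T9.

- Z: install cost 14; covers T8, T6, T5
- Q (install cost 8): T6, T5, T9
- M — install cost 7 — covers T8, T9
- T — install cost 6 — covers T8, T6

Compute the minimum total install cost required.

This is a weighted set-cover instance.
Choose Q and T: together they cover T8, T6, T5, T9 — every target.
Total install cost: 8 + 6 = 14.
No cover costs less than 14.

14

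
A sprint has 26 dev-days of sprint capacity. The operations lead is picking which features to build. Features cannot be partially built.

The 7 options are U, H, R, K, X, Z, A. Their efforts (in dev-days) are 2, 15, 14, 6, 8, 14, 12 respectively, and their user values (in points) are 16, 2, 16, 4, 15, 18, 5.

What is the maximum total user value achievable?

Allowing fractional choices, the relaxed optimum would be about 51.3, but features are indivisible.
U + X + Z: effort 2 + 8 + 14 = 24 ≤ 26, user value 16 + 15 + 18 = 49.
U + R + X: effort 2 + 14 + 8 = 24 ≤ 26, user value 16 + 16 + 15 = 47.
Best is U, X, and Z with total user value 49.

49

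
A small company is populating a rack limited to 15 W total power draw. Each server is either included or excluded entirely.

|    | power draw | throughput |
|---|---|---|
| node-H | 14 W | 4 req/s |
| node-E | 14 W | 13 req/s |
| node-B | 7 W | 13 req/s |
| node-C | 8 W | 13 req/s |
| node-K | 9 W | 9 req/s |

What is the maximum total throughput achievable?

26

This is an integer program with binary decision variables.
node-B + node-C: power draw 7 + 8 = 15 ≤ 15, throughput 13 + 13 = 26.
node-B: power draw 7 ≤ 15, throughput 13.
node-C: power draw 8 ≤ 15, throughput 13.
Best is node-B and node-C with total throughput 26.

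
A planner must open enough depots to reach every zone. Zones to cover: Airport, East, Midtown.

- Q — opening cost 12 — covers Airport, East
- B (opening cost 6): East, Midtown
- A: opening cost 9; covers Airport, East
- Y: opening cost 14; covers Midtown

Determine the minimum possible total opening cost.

Choose B and A: together they cover Airport, East, Midtown — every zone.
Total opening cost: 6 + 9 = 15.

15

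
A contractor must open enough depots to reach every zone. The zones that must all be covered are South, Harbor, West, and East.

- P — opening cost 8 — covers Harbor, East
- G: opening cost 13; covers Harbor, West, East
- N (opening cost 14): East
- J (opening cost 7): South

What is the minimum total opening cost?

Choose G and J: together they cover South, Harbor, West, East — every zone.
Total opening cost: 13 + 7 = 20.

20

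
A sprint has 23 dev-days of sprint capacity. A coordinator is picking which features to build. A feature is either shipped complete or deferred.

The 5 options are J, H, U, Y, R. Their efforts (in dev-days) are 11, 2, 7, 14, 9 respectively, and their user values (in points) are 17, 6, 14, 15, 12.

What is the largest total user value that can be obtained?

Allowing fractional choices, the relaxed optimum would be about 41.0, but features are indivisible.
J + H + R: effort 11 + 2 + 9 = 22 ≤ 23, user value 17 + 6 + 12 = 35.
H + U + Y: effort 2 + 7 + 14 = 23 ≤ 23, user value 6 + 14 + 15 = 35.
J + H + U: effort 11 + 2 + 7 = 20 ≤ 23, user value 17 + 6 + 14 = 37.
Best is J, H, and U with total user value 37.

37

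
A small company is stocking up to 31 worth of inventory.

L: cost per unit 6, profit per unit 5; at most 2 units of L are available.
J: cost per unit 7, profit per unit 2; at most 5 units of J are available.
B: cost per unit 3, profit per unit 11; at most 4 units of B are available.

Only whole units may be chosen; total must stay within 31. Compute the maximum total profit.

56

Take 2×L, 1×J, and 4×B: cost 31 ≤ 31, profit 2·5 + 1·2 + 4·11 = 56.
B has the best ratio (11/3) and is taken to its limit of 4; remaining capacity is filled optimally with the others.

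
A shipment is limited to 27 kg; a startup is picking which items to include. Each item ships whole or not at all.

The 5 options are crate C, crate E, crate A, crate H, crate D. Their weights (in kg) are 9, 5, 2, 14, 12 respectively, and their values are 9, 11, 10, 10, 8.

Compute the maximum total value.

31

This is an integer program with binary decision variables.
crate C + crate E + crate A: weight 9 + 5 + 2 = 16 ≤ 27, value 9 + 11 + 10 = 30.
crate E + crate A + crate H: weight 5 + 2 + 14 = 21 ≤ 27, value 11 + 10 + 10 = 31.
crate E + crate A + crate D: weight 5 + 2 + 12 = 19 ≤ 27, value 11 + 10 + 8 = 29.
Best is crate E, crate A, and crate H with total value 31.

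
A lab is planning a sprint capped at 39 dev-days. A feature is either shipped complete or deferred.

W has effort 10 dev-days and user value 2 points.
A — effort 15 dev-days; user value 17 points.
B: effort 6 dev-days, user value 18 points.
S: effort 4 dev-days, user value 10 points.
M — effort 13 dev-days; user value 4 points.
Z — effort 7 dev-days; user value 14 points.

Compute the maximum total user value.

59

Treat it as a binary knapsack problem.
Allowing fractional choices, the relaxed optimum would be about 61.2, but features are indivisible.
A + B + S + Z: effort 15 + 6 + 4 + 7 = 32 ≤ 39, user value 17 + 18 + 10 + 14 = 59.
W + A + B + Z: effort 10 + 15 + 6 + 7 = 38 ≤ 39, user value 2 + 17 + 18 + 14 = 51.
Best is A, B, S, and Z with total user value 59.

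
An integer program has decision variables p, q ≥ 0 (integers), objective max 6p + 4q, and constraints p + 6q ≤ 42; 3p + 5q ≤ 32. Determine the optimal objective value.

Relaxing integrality, the LP optimum is 64.00 at (p,q) = (10.7, 0), which is not an integer point.
(p,q)=(10,0): 1·10+6·0=10≤42, 3·10+5·0=30≤32, objective 60.
(p,q)=(9,1): 1·9+6·1=15≤42, 3·9+5·1=32≤32, objective 58.
(p,q)=(9,0): 1·9+6·0=9≤42, 3·9+5·0=27≤32, objective 54.
Maximum is 60 at (p,q)=(10,0).

60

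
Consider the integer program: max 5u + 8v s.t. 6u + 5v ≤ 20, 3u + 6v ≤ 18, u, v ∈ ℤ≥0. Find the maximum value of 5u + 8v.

Relaxing integrality, the LP optimum is 25.43 at (u,v) = (1.43, 2.29), which is not an integer point.
(u,v)=(0,3): 6·0+5·3=15≤20, 3·0+6·3=18≤18, objective 24.
(u,v)=(1,2): 6·1+5·2=16≤20, 3·1+6·2=15≤18, objective 21.
(u,v)=(2,1): 6·2+5·1=17≤20, 3·2+6·1=12≤18, objective 18.
(u,v)=(0,2): 6·0+5·2=10≤20, 3·0+6·2=12≤18, objective 16.
No feasible integer point exceeds 24.

24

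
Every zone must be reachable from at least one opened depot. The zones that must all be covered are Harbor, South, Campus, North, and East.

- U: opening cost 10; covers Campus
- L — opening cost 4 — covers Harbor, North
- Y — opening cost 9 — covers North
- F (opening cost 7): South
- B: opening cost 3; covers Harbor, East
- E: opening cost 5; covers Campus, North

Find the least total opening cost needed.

15

Choose F, B, and E: together they cover Harbor, South, Campus, North, East — every zone.
Total opening cost: 7 + 3 + 5 = 15.
No cover costs less than 15.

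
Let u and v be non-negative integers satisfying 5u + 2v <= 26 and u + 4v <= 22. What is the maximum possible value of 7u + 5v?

43

(u,v)=(4,3) is feasible, giving 43.
(u,v)=(3,4) is feasible, giving 41.
The best lattice point is (4,3), giving 43.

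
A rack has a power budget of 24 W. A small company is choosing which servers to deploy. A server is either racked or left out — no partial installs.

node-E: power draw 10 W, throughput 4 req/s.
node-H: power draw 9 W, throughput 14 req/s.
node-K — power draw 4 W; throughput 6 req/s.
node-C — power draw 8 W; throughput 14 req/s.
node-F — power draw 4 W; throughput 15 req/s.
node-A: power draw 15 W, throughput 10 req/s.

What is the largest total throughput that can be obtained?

Take node-H, node-C, and node-F: power draw 9 + 8 + 4 = 21 ≤ 24, throughput 14 + 14 + 15 = 43.
No other feasible combination does better.

43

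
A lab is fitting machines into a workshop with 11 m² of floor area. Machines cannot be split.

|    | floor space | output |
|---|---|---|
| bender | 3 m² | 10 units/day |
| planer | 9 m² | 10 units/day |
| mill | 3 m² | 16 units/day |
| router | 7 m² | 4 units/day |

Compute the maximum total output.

Take bender and mill: floor space 3 + 3 = 6 ≤ 11, output 10 + 16 = 26.
No other feasible combination does better.

26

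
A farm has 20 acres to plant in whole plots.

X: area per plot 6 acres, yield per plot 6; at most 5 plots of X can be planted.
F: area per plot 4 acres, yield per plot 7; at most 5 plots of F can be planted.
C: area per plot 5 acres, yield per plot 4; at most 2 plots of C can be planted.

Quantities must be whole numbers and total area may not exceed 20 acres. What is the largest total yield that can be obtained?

35

5×F: area 20 ≤ 20, yield 5·7 = 35.
4×F: area 16 ≤ 20, yield 4·7 = 28.
Best is 35.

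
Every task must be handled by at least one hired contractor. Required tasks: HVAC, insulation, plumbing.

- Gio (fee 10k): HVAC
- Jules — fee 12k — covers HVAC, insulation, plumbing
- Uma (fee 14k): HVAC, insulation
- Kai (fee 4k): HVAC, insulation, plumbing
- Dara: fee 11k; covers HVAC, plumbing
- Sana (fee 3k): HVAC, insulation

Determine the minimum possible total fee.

4

Kai alone covers HVAC, insulation, plumbing — every task.
Total fee: 4.
No cover costs less than 4.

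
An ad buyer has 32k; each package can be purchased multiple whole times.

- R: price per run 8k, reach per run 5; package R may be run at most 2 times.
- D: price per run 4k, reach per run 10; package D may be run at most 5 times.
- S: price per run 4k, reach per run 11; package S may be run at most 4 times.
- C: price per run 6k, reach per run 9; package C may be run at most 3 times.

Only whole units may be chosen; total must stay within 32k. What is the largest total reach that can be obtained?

84

4×D and 4×S: price 32 ≤ 32, reach 4·10 + 4·11 = 84.
5×D and 3×S: price 32 ≤ 32, reach 5·10 + 3·11 = 83.
Best is 84.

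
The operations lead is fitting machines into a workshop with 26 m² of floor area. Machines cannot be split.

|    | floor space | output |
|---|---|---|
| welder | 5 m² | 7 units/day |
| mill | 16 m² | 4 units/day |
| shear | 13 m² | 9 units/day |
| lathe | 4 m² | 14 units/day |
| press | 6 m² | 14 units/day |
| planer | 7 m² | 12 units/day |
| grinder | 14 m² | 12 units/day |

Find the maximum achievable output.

Take welder, lathe, press, and planer: floor space 5 + 4 + 6 + 7 = 22 ≤ 26, output 7 + 14 + 14 + 12 = 47.
No other feasible combination does better.

47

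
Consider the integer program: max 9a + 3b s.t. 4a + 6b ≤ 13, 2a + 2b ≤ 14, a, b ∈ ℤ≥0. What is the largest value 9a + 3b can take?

27

The continuous relaxation peaks at (3.25, 0) with value 29.25; rounding to a feasible lattice point costs some objective.
(a,b)=(3,0): 4·3+6·0=12≤13, 2·3+2·0=6≤14, objective 27.
(a,b)=(2,0): 4·2+6·0=8≤13, 2·2+2·0=4≤14, objective 18.
The best lattice point is (3,0), giving 27.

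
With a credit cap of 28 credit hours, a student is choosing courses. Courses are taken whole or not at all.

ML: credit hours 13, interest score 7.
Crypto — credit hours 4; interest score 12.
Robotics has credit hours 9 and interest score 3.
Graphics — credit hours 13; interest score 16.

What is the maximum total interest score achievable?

31

This is a 0-1 knapsack instance.
Allowing fractional choices, the relaxed optimum would be about 33.9, but courses are indivisible.
ML + Graphics: credit hours 13 + 13 = 26 ≤ 28, interest score 7 + 16 = 23.
Crypto + Graphics: credit hours 4 + 13 = 17 ≤ 28, interest score 12 + 16 = 28.
Crypto + Robotics + Graphics: credit hours 4 + 9 + 13 = 26 ≤ 28, interest score 12 + 3 + 16 = 31.
Best is Crypto, Robotics, and Graphics with total interest score 31.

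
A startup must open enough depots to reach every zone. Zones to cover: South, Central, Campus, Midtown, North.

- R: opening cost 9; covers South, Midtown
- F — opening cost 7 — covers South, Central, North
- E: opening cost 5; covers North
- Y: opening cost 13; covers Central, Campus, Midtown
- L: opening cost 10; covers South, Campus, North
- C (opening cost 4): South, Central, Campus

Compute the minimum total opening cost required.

18

Choose R, E, and C: together they cover South, Central, Campus, Midtown, North — every zone.
Total opening cost: 9 + 5 + 4 = 18.
No cover costs less than 18.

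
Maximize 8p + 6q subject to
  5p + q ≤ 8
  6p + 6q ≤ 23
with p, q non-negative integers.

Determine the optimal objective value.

20

Relaxing integrality, the LP optimum is 25.08 at (p,q) = (1.04, 2.79), which is not an integer point.
(p,q)=(1,2): 5·1+1·2=7≤8, 6·1+6·2=18≤23, objective 20.
(p,q)=(0,3): 5·0+1·3=3≤8, 6·0+6·3=18≤23, objective 18.
(p,q)=(1,1): 5·1+1·1=6≤8, 6·1+6·1=12≤23, objective 14.
No feasible integer point exceeds 20.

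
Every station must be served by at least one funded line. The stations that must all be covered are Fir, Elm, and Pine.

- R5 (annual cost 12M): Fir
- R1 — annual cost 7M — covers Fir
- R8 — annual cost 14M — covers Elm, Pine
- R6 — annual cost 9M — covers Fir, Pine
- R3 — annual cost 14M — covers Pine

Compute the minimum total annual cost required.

21

The greedy cost-per-new-station heuristic would pick R6 and R8 for 23, but a cheaper cover exists.
Choose R1 and R8: together they cover Fir, Elm, Pine — every station.
Total annual cost: 7 + 14 = 21.
No cover costs less than 21.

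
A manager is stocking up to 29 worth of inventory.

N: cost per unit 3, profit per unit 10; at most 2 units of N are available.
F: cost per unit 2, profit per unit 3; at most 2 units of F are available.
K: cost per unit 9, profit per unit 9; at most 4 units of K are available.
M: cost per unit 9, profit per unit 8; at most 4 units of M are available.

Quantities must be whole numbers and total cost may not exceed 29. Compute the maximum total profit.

44

This is a bounded integer knapsack.
N has the best ratio (10/3); taking only N gives at most 2×10 = 20 (stopped by the supply cap of 2).
Mixing does better — 2×N, 2×F, and 2×K: cost 28 ≤ 29, profit 2·10 + 2·3 + 2·9 = 44.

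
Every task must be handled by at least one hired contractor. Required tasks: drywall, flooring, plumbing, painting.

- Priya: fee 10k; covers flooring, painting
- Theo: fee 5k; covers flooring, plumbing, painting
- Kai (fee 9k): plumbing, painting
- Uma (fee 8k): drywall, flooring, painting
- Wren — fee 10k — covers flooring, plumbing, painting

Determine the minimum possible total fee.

13

This is an integer covering problem.
Choose Theo and Uma: together they cover drywall, flooring, plumbing, painting — every task.
Total fee: 5 + 8 = 13.
No cover costs less than 13.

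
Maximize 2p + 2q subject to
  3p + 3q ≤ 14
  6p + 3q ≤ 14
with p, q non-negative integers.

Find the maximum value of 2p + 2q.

8

(p,q)=(0,4): 3·0+3·4=12≤14, 6·0+3·4=12≤14, objective 8.
(p,q)=(0,3): 3·0+3·3=9≤14, 6·0+3·3=9≤14, objective 6.
No feasible integer point exceeds 8.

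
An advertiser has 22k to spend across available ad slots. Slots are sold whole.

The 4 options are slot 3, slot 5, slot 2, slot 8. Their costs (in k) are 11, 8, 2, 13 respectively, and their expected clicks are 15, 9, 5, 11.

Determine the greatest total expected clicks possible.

Take slot 3, slot 5, and slot 2: cost 11 + 8 + 2 = 21 ≤ 22, expected clicks 15 + 9 + 5 = 29.
No other feasible combination does better.

29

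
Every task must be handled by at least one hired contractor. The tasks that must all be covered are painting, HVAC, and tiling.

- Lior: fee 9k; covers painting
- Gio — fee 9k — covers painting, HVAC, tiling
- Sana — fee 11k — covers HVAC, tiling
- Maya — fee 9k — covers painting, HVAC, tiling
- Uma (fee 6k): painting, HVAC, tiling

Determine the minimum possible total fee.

6

Uma alone covers painting, HVAC, tiling — every task.
Total fee: 6.
No cover costs less than 6.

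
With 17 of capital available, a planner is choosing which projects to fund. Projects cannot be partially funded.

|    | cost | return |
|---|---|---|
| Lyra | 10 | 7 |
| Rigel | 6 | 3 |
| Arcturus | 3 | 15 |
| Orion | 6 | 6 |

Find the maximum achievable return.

24

Treat it as a binary knapsack problem.
Take Rigel, Arcturus, and Orion: cost 6 + 3 + 6 = 15 ≤ 17, return 3 + 15 + 6 = 24.
No other feasible combination does better.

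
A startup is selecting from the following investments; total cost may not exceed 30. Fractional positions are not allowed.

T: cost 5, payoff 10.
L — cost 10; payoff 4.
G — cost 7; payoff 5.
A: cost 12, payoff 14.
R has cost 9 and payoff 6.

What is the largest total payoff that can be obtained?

30

Treat it as a binary knapsack problem.
T + A + R: cost 5 + 12 + 9 = 26 ≤ 30, payoff 10 + 14 + 6 = 30.
T + G + A: cost 5 + 7 + 12 = 24 ≤ 30, payoff 10 + 5 + 14 = 29.
Best is T, A, and R with total payoff 30.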